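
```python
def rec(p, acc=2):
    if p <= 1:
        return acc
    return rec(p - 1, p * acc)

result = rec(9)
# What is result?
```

Accumulator trace (n, acc): (9, 2) -> (8, 18) -> (7, 144) -> (6, 1008) -> (5, 6048) -> (4, 30240) -> (3, 120960) -> (2, 362880) -> (1, 725760) -> return 725760

Answer: 725760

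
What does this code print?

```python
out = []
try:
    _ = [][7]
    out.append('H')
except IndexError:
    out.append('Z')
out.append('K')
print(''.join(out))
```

Execution trace: 'Z' (except IndexError) → 'K' (after the try/except). Output: ZK

Answer: ZK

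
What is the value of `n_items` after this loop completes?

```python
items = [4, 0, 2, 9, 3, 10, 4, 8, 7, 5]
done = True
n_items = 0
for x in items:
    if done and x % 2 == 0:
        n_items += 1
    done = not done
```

Count even values at even positions
`n_items` takes the values: 0 → 1 → 2 → 3

Answer: 3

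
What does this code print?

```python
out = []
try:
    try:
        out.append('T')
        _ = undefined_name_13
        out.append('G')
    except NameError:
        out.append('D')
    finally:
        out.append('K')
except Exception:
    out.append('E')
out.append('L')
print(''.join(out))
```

Execution trace: 'T' (inner try body) → 'D' (inner except NameError) → 'K' (inner finally) → 'L' (after the try/except). Output: TDKL

Answer: TDKL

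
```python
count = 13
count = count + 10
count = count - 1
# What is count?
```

Trace:
`count = 13` → count = 13
`count = count + 10` → count = 23
`count = count - 1` → count = 22
So count = 22

Answer: 22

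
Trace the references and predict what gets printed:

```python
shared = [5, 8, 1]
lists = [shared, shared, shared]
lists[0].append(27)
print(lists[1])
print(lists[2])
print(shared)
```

Key concept: list of same reference.
Step by step:
`shared = [5, 8, 1]` → shared = [5, 8, 1]
`lists = [shared, shared, shared]` → lists = [[5, 8, 1], [5, 8, 1], [5, 8, 1]]
`lists[0].append(27)` → shared = [5, 8, 1, 27]; lists = [[5, 8, 1, 27], [5, 8, 1, 27], [5, 8, 1, 27]]
`print(lists[1])` → prints [5, 8, 1, 27]
`print(lists[2])` → prints [5, 8, 1, 27]
`print(shared)` → prints [5, 8, 1, 27]

Answer:
[5, 8, 1, 27]
[5, 8, 1, 27]
[5, 8, 1, 27]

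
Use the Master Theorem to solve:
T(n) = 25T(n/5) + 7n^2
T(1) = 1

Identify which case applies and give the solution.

a=25, b=5, f(n)=7n^2. log_5(25) = 2. Since c=2 = 2, Case 2 applies: T(n) = Θ(n^log_b(a) · log n) = O(n^2 log n).

Answer: O(n^2 log n) - Case 2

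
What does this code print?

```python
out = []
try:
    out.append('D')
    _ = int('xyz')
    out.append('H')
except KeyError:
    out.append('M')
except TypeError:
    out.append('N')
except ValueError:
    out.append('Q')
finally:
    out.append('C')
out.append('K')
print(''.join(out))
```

Execution trace: 'D' (try body) → 'Q' (except ValueError) → 'C' (finally) → 'K' (after the try/except). Output: DQCK

Answer: DQCK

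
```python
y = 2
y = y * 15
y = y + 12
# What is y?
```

Trace:
`y = 2` → y = 2
`y = y * 15` → y = 30
`y = y + 12` → y = 42
So y = 42

Answer: 42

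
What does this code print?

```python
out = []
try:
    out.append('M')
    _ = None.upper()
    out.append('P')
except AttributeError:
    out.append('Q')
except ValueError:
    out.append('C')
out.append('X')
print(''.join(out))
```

Execution trace: 'M' (try body) → 'Q' (except AttributeError) → 'X' (after the try/except). Output: MQX

Answer: MQX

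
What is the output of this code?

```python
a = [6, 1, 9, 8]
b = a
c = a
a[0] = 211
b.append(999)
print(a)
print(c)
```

Key concept: multiple aliases.
Step by step:
`a = [6, 1, 9, 8]` → a = [6, 1, 9, 8]
`b = a` → b = [6, 1, 9, 8] (same object as a)
`c = a` → c = [6, 1, 9, 8] (same object as a, b)
`a[0] = 211` → a = [211, 1, 9, 8] (same object as b, c); b = [211, 1, 9, 8] (same object as a, c); c = [211, 1, 9, 8] (same object as a, b)
`b.append(999)` → a = [211, 1, 9, 8, 999] (same object as b, c); b = [211, 1, 9, 8, 999] (same object as a, c); c = [211, 1, 9, 8, 999] (same object as a, b)
`print(a)` → prints [211, 1, 9, 8, 999]
`print(c)` → prints [211, 1, 9, 8, 999]

Answer:
[211, 1, 9, 8, 999]
[211, 1, 9, 8, 999]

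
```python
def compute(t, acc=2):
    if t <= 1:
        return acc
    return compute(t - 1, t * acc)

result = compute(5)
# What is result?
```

Accumulator trace (n, acc): (5, 2) -> (4, 10) -> (3, 40) -> (2, 120) -> (1, 240) -> return 240

Answer: 240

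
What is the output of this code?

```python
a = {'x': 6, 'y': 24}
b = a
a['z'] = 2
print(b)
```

Key concept: dict aliasing.
Step by step:
`a = {'x': 6, 'y': 24}` → a = {'x': 6, 'y': 24}
`b = a` → b = {'x': 6, 'y': 24} (same object as a)
`a['z'] = 2` → a = {'x': 6, 'y': 24, 'z': 2} (same object as b); b = {'x': 6, 'y': 24, 'z': 2} (same object as a)
`print(b)` → prints {'x': 6, 'y': 24, 'z': 2}

Answer: {'x': 6, 'y': 24, 'z': 2}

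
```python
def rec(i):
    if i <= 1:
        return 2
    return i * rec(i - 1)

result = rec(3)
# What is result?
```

rec(3) = 3 * 2 * 2 = 12

Answer: 12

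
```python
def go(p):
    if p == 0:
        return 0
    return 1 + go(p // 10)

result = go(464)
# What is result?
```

Count of digits of 464: 3

Answer: 3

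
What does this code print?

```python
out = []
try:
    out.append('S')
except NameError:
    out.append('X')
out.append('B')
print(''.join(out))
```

Execution trace: 'S' (try body, no exception) → 'B' (after the try/except). Output: SB

Answer: SB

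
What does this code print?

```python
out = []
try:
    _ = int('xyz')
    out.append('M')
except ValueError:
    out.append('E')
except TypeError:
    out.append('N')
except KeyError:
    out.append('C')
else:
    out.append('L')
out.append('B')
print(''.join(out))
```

Execution trace: 'E' (except ValueError) → 'B' (after the try/except). Output: EB

Answer: EB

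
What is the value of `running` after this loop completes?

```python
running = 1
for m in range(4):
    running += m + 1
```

Start at 1, add 1 to 4 = 11
`running` takes the values: 1 → 2 → 4 → 7 → 11

Answer: 11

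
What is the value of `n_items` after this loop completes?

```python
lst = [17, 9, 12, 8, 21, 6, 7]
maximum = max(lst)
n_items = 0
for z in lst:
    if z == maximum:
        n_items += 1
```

Count of max value 21 in [17, 9, 12, 8, 21, 6, 7]
`n_items` takes the values: 0 → 1

Answer: 1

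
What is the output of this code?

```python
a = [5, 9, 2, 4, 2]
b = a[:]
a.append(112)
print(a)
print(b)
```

Key concept: slice [:] creates copy.
Step by step:
`a = [5, 9, 2, 4, 2]` → a = [5, 9, 2, 4, 2]
`b = a[:]` → b = [5, 9, 2, 4, 2]
`a.append(112)` → a = [5, 9, 2, 4, 2, 112]
`print(a)` → prints [5, 9, 2, 4, 2, 112]
`print(b)` → prints [5, 9, 2, 4, 2]

Answer:
[5, 9, 2, 4, 2, 112]
[5, 9, 2, 4, 2]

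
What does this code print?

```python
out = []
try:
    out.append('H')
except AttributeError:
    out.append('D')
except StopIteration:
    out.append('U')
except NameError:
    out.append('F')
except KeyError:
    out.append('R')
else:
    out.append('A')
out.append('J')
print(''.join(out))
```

Execution trace: 'H' (try body, no exception) → 'A' (else) → 'J' (after the try/except). Output: HAJ

Answer: HAJ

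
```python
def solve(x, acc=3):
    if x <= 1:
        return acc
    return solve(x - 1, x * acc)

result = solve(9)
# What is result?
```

Accumulator trace (n, acc): (9, 3) -> (8, 27) -> (7, 216) -> (6, 1512) -> (5, 9072) -> (4, 45360) -> (3, 181440) -> (2, 544320) -> (1, 1088640) -> return 1088640

Answer: 1088640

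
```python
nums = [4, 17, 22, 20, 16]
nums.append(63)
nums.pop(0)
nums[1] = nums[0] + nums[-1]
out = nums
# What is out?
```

Trace:
`nums = [4, 17, 22, 20, 16]` → nums = [4, 17, 22, 20, 16]
`nums.append(63)` → nums = [4, 17, 22, 20, 16, 63]
`nums.pop(0)` → nums = [17, 22, 20, 16, 63]
`nums[1] = nums[0] + nums[-1]` → nums = [17, 80, 20, 16, 63]
`out = nums` → out = [17, 80, 20, 16, 63]
So out = [17, 80, 20, 16, 63]

Answer: [17, 80, 20, 16, 63]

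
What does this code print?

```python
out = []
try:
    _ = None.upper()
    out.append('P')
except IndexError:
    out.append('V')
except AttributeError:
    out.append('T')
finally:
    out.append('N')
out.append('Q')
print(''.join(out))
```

Execution trace: 'T' (except AttributeError) → 'N' (finally) → 'Q' (after the try/except). Output: TNQ

Answer: TNQ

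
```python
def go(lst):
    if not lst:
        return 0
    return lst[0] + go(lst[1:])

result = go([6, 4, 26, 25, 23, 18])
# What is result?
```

6 + 4 + 26 + 25 + 23 + 18 + 0 = 102

Answer: 102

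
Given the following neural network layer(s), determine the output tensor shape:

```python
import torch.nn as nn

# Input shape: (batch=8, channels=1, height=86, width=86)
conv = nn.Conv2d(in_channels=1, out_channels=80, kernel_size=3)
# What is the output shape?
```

Input: (8, 1, 86, 86) -> Output: (8, 80, 84, 84)

Answer: (8, 80, 84, 84)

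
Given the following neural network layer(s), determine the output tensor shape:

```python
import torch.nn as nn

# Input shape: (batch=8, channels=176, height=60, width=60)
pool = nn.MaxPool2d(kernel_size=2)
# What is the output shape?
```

Input: (8, 176, 60, 60) -> Output: (8, 176, 30, 30)

Answer: (8, 176, 30, 30)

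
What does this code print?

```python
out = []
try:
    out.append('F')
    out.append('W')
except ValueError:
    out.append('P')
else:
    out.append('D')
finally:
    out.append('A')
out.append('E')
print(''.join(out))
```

Execution trace: 'F' (try body) → 'W' (try body, no exception) → 'D' (else) → 'A' (finally) → 'E' (after the try/except). Output: FWDAE

Answer: FWDAE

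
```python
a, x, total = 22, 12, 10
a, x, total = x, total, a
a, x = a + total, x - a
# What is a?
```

Trace:
`a, x, total = 22, 12, 10` → a = 22; x = 12; total = 10
`a, x, total = x, total, a` → a = 12; x = 10; total = 22
`a, x = a + total, x - a` → a = 34; x = -2
So a = 34

Answer: 34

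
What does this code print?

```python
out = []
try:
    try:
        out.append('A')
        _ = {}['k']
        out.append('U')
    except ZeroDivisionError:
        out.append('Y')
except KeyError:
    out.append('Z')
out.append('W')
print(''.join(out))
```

Execution trace: 'A' (try body) → 'Z' (outer except KeyError) → 'W' (after the try/except). Output: AZW

Answer: AZW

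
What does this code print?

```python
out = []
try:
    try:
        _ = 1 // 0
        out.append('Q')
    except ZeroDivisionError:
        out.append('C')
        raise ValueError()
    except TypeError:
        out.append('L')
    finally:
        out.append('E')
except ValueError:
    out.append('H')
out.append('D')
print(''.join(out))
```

Execution trace: 'C' (inner except ZeroDivisionError) → 'E' (inner finally) → 'H' (outer except ValueError) → 'D' (after the try/except). Output: CEHD

Answer: CEHD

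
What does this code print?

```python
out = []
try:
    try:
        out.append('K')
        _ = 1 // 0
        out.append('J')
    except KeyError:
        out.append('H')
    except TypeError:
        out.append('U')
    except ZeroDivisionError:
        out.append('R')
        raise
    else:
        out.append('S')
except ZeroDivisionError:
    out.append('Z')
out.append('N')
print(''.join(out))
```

Execution trace: 'K' (inner try body) → 'R' (inner except ZeroDivisionError) → 'Z' (outer except ZeroDivisionError) → 'N' (after the try/except). Output: KRZN

Answer: KRZN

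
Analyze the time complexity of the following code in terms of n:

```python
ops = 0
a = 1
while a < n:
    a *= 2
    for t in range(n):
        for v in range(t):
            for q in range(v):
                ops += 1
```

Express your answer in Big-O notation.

Each loop level contributes: log n × n × n × n. Multiplying the contributions gives O(n^3 log n).

Answer: O(n^3 log n)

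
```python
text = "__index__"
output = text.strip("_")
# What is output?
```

Trace:
`text = "__index__"` → text = '__index__'
`output = text.strip("_")` → output = 'index'
So output = 'index'

Answer: 'index'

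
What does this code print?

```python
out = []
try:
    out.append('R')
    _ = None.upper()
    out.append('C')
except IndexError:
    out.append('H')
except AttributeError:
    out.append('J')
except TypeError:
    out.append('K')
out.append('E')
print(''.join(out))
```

Execution trace: 'R' (try body) → 'J' (except AttributeError) → 'E' (after the try/except). Output: RJE

Answer: RJE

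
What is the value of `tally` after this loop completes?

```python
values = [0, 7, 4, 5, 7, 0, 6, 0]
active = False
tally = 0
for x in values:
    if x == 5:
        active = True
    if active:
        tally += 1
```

Count elements after first 5 in [0, 7, 4, 5, 7, 0, 6, 0]
`tally` takes the values: 0 → 1 → 2 → 3 → 4 → 5

Answer: 5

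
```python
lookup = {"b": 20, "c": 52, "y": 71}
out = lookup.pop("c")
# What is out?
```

Trace:
`lookup = {"b": 20, "c": 52, "y": 71}` → lookup = {'b': 20, 'c': 52, 'y': 71}
`out = lookup.pop("c")` → lookup = {'b': 20, 'y': 71}; out = 52
So out = 52

Answer: 52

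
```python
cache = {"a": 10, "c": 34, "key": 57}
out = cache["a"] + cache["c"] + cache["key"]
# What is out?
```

Trace:
`cache = {"a": 10, "c": 34, "key": 57}` → cache = {'a': 10, 'c': 34, 'key': 57}
`out = cache["a"] + cache["c"] + cache["key"]` → out = 101
So out = 101

Answer: 101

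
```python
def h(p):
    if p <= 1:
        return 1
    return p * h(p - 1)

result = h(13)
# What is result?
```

h(13) = 13 * 12 * 11 * 10 * 9 * 8 * 7 * 6 * 5 * 4 * 3 * 2 * 1 = 6227020800

Answer: 6227020800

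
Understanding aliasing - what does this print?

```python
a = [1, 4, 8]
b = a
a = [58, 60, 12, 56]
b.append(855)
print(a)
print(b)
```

Key concept: rebinding vs mutation: a is rebound to a new list, b still points at the original.
Step by step:
`a = [1, 4, 8]` → a = [1, 4, 8]
`b = a` → b = [1, 4, 8] (same object as a)
`a = [58, 60, 12, 56]` → a = [58, 60, 12, 56]
`b.append(855)` → b = [1, 4, 8, 855]
`print(a)` → prints [58, 60, 12, 56]
`print(b)` → prints [1, 4, 8, 855]

Answer:
[58, 60, 12, 56]
[1, 4, 8, 855]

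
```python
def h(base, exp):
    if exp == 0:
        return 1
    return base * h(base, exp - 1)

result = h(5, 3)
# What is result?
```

h(5, 3) = 5 * 5 * 5 = 125

Answer: 125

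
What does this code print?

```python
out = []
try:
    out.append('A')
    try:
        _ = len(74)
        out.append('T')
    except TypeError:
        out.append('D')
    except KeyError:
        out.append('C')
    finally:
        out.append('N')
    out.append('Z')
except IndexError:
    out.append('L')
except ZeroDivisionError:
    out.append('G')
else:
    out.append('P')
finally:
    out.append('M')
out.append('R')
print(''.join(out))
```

Execution trace: 'A' (try body) → 'D' (inner except TypeError) → 'N' (inner finally) → 'Z' (try body, no exception) → 'P' (else) → 'M' (finally) → 'R' (after the try/except). Output: ADNZPMR

Answer: ADNZPMR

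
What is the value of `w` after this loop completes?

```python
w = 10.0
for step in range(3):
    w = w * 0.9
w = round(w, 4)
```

Exponential decay: 10.0 * 0.9^3
`w` takes the values: 10.0 → 9.0 → 8.1 → 7.29

Answer: 7.29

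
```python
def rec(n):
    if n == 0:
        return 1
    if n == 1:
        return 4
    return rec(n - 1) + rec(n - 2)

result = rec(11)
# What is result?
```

Build up from base cases: rec(0)=1, rec(1)=4, rec(2)=5, rec(3)=9, rec(4)=14, rec(5)=23, rec(6)=37, ..., rec(11)=411

Answer: 411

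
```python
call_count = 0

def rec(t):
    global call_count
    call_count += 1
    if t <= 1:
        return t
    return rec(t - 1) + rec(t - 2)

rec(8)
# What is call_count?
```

Calls(t) = 1 + Calls(t-1) + Calls(t-2); Calls(0)=Calls(1)=1. For t=8 this gives 67.

Answer: 67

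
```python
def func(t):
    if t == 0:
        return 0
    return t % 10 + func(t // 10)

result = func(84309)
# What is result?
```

Sum of digits of 84309: 9 + 0 + 3 + 4 + 8 = 24

Answer: 24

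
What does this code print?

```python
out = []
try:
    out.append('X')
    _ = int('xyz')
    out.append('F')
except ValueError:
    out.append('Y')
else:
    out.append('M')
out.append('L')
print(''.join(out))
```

Execution trace: 'X' (try body) → 'Y' (except ValueError) → 'L' (after the try/except). Output: XYL

Answer: XYL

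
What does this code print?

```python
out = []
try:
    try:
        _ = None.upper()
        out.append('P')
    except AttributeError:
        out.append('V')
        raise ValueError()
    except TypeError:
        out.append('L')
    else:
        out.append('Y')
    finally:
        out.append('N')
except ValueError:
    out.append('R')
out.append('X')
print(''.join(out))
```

Execution trace: 'V' (inner except AttributeError) → 'N' (inner finally) → 'R' (outer except ValueError) → 'X' (after the try/except). Output: VNRX

Answer: VNRX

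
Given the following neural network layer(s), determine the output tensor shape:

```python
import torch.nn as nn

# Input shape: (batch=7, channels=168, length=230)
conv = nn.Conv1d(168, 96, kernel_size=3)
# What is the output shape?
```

Input: (7, 168, 230) -> Output: (7, 96, 228)

Answer: (7, 96, 228)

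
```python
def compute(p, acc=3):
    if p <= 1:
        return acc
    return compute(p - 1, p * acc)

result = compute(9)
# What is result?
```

Accumulator trace (n, acc): (9, 3) -> (8, 27) -> (7, 216) -> (6, 1512) -> (5, 9072) -> (4, 45360) -> (3, 181440) -> (2, 544320) -> (1, 1088640) -> return 1088640

Answer: 1088640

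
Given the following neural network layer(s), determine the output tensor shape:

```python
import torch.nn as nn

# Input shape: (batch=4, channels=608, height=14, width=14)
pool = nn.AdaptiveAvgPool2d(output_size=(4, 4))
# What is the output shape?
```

Input: (4, 608, 14, 14) -> Output: (4, 608, 4, 4)

Answer: (4, 608, 4, 4)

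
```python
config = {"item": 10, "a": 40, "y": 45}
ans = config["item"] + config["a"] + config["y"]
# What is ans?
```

Trace:
`config = {"item": 10, "a": 40, "y": 45}` → config = {'item': 10, 'a': 40, 'y': 45}
`ans = config["item"] + config["a"] + config["y"]` → ans = 95
So ans = 95

Answer: 95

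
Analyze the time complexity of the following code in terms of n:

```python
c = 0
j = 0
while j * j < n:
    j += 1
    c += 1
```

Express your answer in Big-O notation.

Each loop level contributes: √n. Multiplying the contributions gives O(√n).

Answer: O(√n)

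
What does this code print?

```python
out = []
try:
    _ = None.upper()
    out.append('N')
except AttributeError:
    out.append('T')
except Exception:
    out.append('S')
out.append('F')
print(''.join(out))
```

Execution trace: 'T' (except AttributeError) → 'F' (after the try/except). Output: TF

Answer: TF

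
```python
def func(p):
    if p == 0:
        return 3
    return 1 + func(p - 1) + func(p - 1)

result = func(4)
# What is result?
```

func(p) = 1 + 2·func(p-1), func(0)=3. Closed form: (3+1)·2^4 - 1 = 63.

Answer: 63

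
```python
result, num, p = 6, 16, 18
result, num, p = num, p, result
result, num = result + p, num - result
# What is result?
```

Trace:
`result, num, p = 6, 16, 18` → result = 6; num = 16; p = 18
`result, num, p = num, p, result` → result = 16; num = 18; p = 6
`result, num = result + p, num - result` → result = 22; num = 2
So result = 22

Answer: 22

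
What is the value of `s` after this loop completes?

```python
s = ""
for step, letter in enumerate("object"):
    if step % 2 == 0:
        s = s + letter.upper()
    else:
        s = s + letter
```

Uppercase even positions in 'object'
`s` takes the values: "" → "O" → "Ob" → "ObJ" → "ObJe" → "ObJeC" → "ObJeCt"

Answer: "ObJeCt"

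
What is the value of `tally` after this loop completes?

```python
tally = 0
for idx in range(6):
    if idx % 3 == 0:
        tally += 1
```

Count numbers divisible by 3 in range(6)
`tally` takes the values: 0 → 1 → 2

Answer: 2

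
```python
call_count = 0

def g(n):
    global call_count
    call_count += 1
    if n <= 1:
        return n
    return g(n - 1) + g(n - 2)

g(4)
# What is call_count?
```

Calls(n) = 1 + Calls(n-1) + Calls(n-2); Calls(0)=Calls(1)=1. For n=4 this gives 9.

Answer: 9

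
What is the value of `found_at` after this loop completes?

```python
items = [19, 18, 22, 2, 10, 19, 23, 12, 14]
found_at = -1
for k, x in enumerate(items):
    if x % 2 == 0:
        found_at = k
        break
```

First even number index in [19, 18, 22, 2, 10, 19, 23, 12, 14]
`found_at` takes the values: -1 → 1

Answer: 1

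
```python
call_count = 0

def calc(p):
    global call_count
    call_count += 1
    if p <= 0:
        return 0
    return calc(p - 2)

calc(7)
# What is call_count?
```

Linear recursion stepping by 2: 5 calls from p=7 down to ≤0.

Answer: 5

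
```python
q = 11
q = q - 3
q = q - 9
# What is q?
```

Trace:
`q = 11` → q = 11
`q = q - 3` → q = 8
`q = q - 9` → q = -1
So q = -1

Answer: -1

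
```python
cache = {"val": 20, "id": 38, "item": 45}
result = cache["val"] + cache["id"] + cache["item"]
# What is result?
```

Trace:
`cache = {"val": 20, "id": 38, "item": 45}` → cache = {'val': 20, 'id': 38, 'item': 45}
`result = cache["val"] + cache["id"] + cache["item"]` → result = 103
So result = 103

Answer: 103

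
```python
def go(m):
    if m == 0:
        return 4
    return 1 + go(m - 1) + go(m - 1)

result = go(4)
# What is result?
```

go(m) = 1 + 2·go(m-1), go(0)=4. Closed form: (4+1)·2^4 - 1 = 79.

Answer: 79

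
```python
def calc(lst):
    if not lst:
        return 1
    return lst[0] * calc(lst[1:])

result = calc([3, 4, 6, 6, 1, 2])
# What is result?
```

Product over [3, 4, 6, 6, 1, 2] = 3 * 4 * 6 * 6 * 1 * 2 = 864

Answer: 864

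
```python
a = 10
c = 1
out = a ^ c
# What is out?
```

Trace:
`a = 10` → a = 10
`c = 1` → c = 1
`out = a ^ c` → out = 11
So out = 11

Answer: 11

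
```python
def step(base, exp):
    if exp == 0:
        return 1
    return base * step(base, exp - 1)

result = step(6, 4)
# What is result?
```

step(6, 4) = 6 * 6 * 6 * 6 = 1296

Answer: 1296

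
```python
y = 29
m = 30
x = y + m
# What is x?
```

Trace:
`y = 29` → y = 29
`m = 30` → m = 30
`x = y + m` → x = 59
So x = 59

Answer: 59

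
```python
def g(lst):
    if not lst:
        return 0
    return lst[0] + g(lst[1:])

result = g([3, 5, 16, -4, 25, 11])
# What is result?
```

3 + 5 + 16 + (-4) + 25 + 11 + 0 = 56

Answer: 56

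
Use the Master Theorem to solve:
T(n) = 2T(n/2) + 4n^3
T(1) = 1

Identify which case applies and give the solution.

a=2, b=2, f(n)=4n^3. log_2(2) = 1. Since c=3 > 1 and the regularity condition holds (2(n/2)^3 = (2/2^3)n^3 with 2/2^3 < 1), Case 3 applies: T(n) = Θ(f(n)) = O(n^3).

Answer: O(n^3) - Case 3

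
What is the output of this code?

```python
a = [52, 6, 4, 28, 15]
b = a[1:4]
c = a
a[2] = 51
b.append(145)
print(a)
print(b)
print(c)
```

Key concept: slice vs alias.
Step by step:
`a = [52, 6, 4, 28, 15]` → a = [52, 6, 4, 28, 15]
`b = a[1:4]` → b = [6, 4, 28]
`c = a` → c = [52, 6, 4, 28, 15] (same object as a)
`a[2] = 51` → a = [52, 6, 51, 28, 15] (same object as c); c = [52, 6, 51, 28, 15] (same object as a)
`b.append(145)` → b = [6, 4, 28, 145]
`print(a)` → prints [52, 6, 51, 28, 15]
`print(b)` → prints [6, 4, 28, 145]
`print(c)` → prints [52, 6, 51, 28, 15]

Answer:
[52, 6, 51, 28, 15]
[6, 4, 28, 145]
[52, 6, 51, 28, 15]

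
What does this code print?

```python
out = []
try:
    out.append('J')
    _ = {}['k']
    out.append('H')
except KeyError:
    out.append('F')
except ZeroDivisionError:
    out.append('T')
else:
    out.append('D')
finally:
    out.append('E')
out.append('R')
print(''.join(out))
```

Execution trace: 'J' (try body) → 'F' (except KeyError) → 'E' (finally) → 'R' (after the try/except). Output: JFER

Answer: JFER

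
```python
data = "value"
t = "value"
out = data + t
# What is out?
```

Trace:
`data = "value"` → data = 'value'
`t = "value"` → t = 'value'
`out = data + t` → out = 'valuevalue'
So out = 'valuevalue'

Answer: 'valuevalue'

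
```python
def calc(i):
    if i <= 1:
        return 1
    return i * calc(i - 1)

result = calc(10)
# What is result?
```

calc(10) = 10 * 9 * 8 * 7 * 6 * 5 * 4 * 3 * 2 * 1 = 3628800

Answer: 3628800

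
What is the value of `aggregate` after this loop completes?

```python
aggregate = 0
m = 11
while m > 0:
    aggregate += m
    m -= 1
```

Sum 11 down to 1
`aggregate` takes the values: 0 → 11 → 21 → 30 → 38 → 45 → 51 → 56 → 60 → 63 → 65 → 66

Answer: 66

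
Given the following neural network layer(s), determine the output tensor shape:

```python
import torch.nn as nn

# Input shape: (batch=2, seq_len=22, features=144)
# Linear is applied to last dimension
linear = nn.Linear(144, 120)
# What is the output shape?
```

Input: (2, 22, 144) -> Output: (2, 22, 120)

Answer: (2, 22, 120)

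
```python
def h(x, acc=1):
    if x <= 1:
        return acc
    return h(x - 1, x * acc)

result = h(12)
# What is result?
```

Accumulator trace (n, acc): (12, 1) -> (11, 12) -> (10, 132) -> (9, 1320) -> (8, 11880) -> (7, 95040) -> (6, 665280) -> (5, 3991680) -> (4, 19958400) -> (3, 79833600) -> (2, 239500800) -> (1, 479001600) -> return 479001600

Answer: 479001600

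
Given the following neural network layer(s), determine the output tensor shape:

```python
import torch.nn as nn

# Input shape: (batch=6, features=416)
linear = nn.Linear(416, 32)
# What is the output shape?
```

Input: (6, 416) -> Output: (6, 32)

Answer: (6, 32)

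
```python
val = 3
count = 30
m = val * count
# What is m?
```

Trace:
`val = 3` → val = 3
`count = 30` → count = 30
`m = val * count` → m = 90
So m = 90

Answer: 90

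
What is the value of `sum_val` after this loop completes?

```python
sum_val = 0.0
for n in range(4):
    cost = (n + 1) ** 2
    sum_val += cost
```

Sum of squared losses 1² + 2² + ... + 4²
`sum_val` takes the values: 0.0 → 1.0 → 5.0 → 14.0 → 30.0

Answer: 30.0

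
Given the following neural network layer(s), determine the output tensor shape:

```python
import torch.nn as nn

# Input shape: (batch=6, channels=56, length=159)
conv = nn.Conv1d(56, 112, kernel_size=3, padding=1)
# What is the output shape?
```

Input: (6, 56, 159) -> Output: (6, 112, 159)

Answer: (6, 112, 159)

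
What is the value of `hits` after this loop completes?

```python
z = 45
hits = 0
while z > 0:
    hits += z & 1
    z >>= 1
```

Count set bits in 45 (binary: 0b101101)
`hits` takes the values: 0 → 1 → 2 → 3 → 4

Answer: 4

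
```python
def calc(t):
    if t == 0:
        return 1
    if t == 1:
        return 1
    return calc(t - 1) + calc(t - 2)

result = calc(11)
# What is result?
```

Build up from base cases: calc(0)=1, calc(1)=1, calc(2)=2, calc(3)=3, calc(4)=5, calc(5)=8, calc(6)=13, ..., calc(11)=144

Answer: 144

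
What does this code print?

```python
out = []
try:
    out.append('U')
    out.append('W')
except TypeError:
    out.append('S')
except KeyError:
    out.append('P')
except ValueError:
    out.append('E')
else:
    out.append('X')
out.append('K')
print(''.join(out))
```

Execution trace: 'U' (try body) → 'W' (try body, no exception) → 'X' (else) → 'K' (after the try/except). Output: UWXK

Answer: UWXK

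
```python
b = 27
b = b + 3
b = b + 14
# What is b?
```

Trace:
`b = 27` → b = 27
`b = b + 3` → b = 30
`b = b + 14` → b = 44
So b = 44

Answer: 44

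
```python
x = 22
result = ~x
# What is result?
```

Trace:
`x = 22` → x = 22
`result = ~x` → result = -23
So result = -23

Answer: -23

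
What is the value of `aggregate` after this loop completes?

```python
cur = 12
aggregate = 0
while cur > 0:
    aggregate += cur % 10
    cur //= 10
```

Sum digits of 12
`aggregate` takes the values: 0 → 2 → 3

Answer: 3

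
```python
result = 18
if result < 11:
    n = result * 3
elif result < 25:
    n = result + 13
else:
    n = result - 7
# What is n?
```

Trace:
`result = 18` → result = 18
`if result < 11: ...` → result < 11 is False, result < 25 is True → n = 31
So n = 31

Answer: 31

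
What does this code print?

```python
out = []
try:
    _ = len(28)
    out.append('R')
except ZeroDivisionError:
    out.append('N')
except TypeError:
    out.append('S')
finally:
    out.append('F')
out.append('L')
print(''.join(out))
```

Execution trace: 'S' (except TypeError) → 'F' (finally) → 'L' (after the try/except). Output: SFL

Answer: SFL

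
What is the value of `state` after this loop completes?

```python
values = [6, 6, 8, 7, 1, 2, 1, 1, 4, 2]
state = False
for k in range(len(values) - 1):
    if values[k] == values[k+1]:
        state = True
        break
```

Check consecutive duplicates in [6, 6, 8, 7, 1, 2, 1, 1, 4, 2]
`state` takes the values: False → True

Answer: True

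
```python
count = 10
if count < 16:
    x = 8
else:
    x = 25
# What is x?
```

Trace:
`count = 10` → count = 10
`if count < 16: ...` → count < 16 is True → x = 8
So x = 8

Answer: 8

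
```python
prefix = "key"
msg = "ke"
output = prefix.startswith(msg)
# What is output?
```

Trace:
`prefix = "key"` → prefix = 'key'
`msg = "ke"` → msg = 'ke'
`output = prefix.startswith(msg)` → output = True
So output = True

Answer: True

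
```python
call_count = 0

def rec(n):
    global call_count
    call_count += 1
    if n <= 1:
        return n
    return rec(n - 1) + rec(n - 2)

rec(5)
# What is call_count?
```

Calls(n) = 1 + Calls(n-1) + Calls(n-2); Calls(0)=Calls(1)=1. For n=5 this gives 15.

Answer: 15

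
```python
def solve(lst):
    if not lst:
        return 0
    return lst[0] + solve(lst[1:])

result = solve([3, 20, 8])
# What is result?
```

3 + 20 + 8 + 0 = 31

Answer: 31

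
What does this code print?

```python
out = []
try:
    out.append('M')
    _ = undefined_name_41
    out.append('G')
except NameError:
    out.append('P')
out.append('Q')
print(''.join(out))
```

Execution trace: 'M' (try body) → 'P' (except NameError) → 'Q' (after the try/except). Output: MPQ

Answer: MPQ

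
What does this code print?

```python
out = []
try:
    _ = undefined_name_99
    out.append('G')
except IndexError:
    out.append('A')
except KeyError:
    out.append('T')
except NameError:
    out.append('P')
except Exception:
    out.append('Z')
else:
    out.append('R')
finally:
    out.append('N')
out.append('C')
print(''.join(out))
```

Execution trace: 'P' (except NameError) → 'N' (finally) → 'C' (after the try/except). Output: PNC

Answer: PNC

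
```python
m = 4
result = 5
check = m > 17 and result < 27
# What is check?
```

Trace:
`m = 4` → m = 4
`result = 5` → result = 5
`check = m > 17 and result < 27` → check = False
So check = False

Answer: False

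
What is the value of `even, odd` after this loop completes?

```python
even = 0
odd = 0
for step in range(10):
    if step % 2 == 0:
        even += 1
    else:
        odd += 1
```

Count evens and odds in range(10)
`even, odd` takes the values: (0, 0) → (1, 0) → (1, 1) → (2, 1) → (2, 2) → (3, 2) → (3, 3) → (4, 3) → (4, 4) → (5, 4) → (5, 5)

Answer: 5, 5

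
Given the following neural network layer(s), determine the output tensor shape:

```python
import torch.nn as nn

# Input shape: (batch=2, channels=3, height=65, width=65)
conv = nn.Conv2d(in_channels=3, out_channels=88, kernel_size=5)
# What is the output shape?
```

Input: (2, 3, 65, 65) -> Output: (2, 88, 61, 61)

Answer: (2, 88, 61, 61)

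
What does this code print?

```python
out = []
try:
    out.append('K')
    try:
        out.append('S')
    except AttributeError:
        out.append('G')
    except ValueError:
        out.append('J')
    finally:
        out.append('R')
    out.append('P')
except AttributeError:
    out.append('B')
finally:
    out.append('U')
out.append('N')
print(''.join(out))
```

Execution trace: 'K' (try body) → 'S' (inner try body, no exception) → 'R' (inner finally) → 'P' (try body, no exception) → 'U' (finally) → 'N' (after the try/except). Output: KSRPUN

Answer: KSRPUN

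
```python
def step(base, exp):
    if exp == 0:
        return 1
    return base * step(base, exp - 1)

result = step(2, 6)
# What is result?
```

step(2, 6) = 2 * 2 * 2 * 2 * 2 * 2 = 64

Answer: 64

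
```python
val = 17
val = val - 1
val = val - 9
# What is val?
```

Trace:
`val = 17` → val = 17
`val = val - 1` → val = 16
`val = val - 9` → val = 7
So val = 7

Answer: 7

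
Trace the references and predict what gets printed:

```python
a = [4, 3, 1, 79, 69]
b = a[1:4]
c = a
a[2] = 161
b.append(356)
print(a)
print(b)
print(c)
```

Key concept: slice vs alias.
Step by step:
`a = [4, 3, 1, 79, 69]` → a = [4, 3, 1, 79, 69]
`b = a[1:4]` → b = [3, 1, 79]
`c = a` → c = [4, 3, 1, 79, 69] (same object as a)
`a[2] = 161` → a = [4, 3, 161, 79, 69] (same object as c); c = [4, 3, 161, 79, 69] (same object as a)
`b.append(356)` → b = [3, 1, 79, 356]
`print(a)` → prints [4, 3, 161, 79, 69]
`print(b)` → prints [3, 1, 79, 356]
`print(c)` → prints [4, 3, 161, 79, 69]

Answer:
[4, 3, 161, 79, 69]
[3, 1, 79, 356]
[4, 3, 161, 79, 69]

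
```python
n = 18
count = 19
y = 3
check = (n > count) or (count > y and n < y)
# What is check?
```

Trace:
`n = 18` → n = 18
`count = 19` → count = 19
`y = 3` → y = 3
`check = (n > count) or (count > y and n < y)` → check = False
So check = False

Answer: False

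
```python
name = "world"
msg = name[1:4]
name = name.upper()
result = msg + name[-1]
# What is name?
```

Trace:
`name = "world"` → name = 'world'
`msg = name[1:4]` → msg = 'orl'
`name = name.upper()` → name = 'WORLD'
`result = msg + name[-1]` → result = 'orlD'
So name = 'WORLD'

Answer: 'WORLD'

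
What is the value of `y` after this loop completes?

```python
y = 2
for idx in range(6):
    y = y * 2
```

Multiply by 2, 6 times: 2 * 2^6 = 128
`y` takes the values: 2 → 4 → 8 → 16 → 32 → 64 → 128

Answer: 128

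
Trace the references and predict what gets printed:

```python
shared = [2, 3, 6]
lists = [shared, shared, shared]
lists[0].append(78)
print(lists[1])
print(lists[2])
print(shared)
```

Key concept: list of same reference.
Step by step:
`shared = [2, 3, 6]` → shared = [2, 3, 6]
`lists = [shared, shared, shared]` → lists = [[2, 3, 6], [2, 3, 6], [2, 3, 6]]
`lists[0].append(78)` → shared = [2, 3, 6, 78]; lists = [[2, 3, 6, 78], [2, 3, 6, 78], [2, 3, 6, 78]]
`print(lists[1])` → prints [2, 3, 6, 78]
`print(lists[2])` → prints [2, 3, 6, 78]
`print(shared)` → prints [2, 3, 6, 78]

Answer:
[2, 3, 6, 78]
[2, 3, 6, 78]
[2, 3, 6, 78]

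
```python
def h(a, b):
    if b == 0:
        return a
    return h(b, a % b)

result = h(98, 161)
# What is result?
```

h(98, 161) -> h(161, 98) -> h(98, 63) -> h(63, 35) -> h(35, 28) -> h(28, 7) -> h(7, 0) -> 7

Answer: 7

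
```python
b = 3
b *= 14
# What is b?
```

Trace:
`b = 3` → b = 3
`b *= 14` → b = 42
So b = 42

Answer: 42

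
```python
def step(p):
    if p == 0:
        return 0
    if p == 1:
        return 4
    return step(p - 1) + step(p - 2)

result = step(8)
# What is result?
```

Build up from base cases: step(0)=0, step(1)=4, step(2)=4, step(3)=8, step(4)=12, step(5)=20, step(6)=32, ..., step(8)=84

Answer: 84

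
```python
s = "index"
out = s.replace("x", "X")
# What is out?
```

Trace:
`s = "index"` → s = 'index'
`out = s.replace("x", "X")` → out = 'indeX'
So out = 'indeX'

Answer: 'indeX'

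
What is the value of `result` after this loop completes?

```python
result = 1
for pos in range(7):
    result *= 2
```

2^7 = 128
`result` takes the values: 1 → 2 → 4 → 8 → 16 → 32 → 64 → 128

Answer: 128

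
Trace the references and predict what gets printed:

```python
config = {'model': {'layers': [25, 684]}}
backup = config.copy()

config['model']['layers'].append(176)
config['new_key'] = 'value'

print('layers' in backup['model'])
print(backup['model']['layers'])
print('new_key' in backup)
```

Key concept: shallow copy gotcha with nested dict.
Step by step:
`config = {'model': {'layers': [25, 684]}}` → config = {'model': {'layers': [25, 684]}}
`backup = config.copy()` → backup = {'model': {'layers': [25, 684]}}
`config['model']['layers'].append(176)` → config = {'model': {'layers': [25, 684, 176]}}; backup = {'model': {'layers': [25, 684, 176]}}
`config['new_key'] = 'value'` → config = {'model': {'layers': [25, 684, 176]}, 'new_key': 'value'}
`print('layers' in backup['model'])` → prints True
`print(backup['model']['layers'])` → prints [25, 684, 176]
`print('new_key' in backup)` → prints False

Answer:
True
[25, 684, 176]
False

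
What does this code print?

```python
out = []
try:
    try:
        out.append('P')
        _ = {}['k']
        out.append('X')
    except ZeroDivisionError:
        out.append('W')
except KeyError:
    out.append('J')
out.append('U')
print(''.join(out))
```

Execution trace: 'P' (try body) → 'J' (outer except KeyError) → 'U' (after the try/except). Output: PJU

Answer: PJU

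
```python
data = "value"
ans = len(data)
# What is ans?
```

Trace:
`data = "value"` → data = 'value'
`ans = len(data)` → ans = 5
So ans = 5

Answer: 5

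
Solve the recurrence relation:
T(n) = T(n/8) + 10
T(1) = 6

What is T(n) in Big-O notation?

Each step divides n by 8 and adds 10. After log_8(n) steps we reach T(1)=6. So T(n) = 10·log_8(n) + 6 = O(log n).

Answer: O(log n)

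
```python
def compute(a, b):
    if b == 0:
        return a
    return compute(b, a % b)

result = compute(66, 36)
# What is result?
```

compute(66, 36) -> compute(36, 30) -> compute(30, 6) -> compute(6, 0) -> 6

Answer: 6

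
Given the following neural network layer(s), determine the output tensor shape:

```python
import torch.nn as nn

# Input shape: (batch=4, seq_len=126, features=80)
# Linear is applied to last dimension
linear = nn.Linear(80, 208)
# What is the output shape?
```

Input: (4, 126, 80) -> Output: (4, 126, 208)

Answer: (4, 126, 208)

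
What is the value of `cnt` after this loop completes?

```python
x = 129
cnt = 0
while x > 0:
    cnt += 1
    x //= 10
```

Count digits by repeated division by 10
`cnt` takes the values: 0 → 1 → 2 → 3

Answer: 3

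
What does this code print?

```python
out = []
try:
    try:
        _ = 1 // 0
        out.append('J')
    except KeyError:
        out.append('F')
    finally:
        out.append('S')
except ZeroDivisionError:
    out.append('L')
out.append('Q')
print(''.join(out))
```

Execution trace: 'S' (inner finally) → 'L' (outer except ZeroDivisionError) → 'Q' (after the try/except). Output: SLQ

Answer: SLQ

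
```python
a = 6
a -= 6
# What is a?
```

Trace:
`a = 6` → a = 6
`a -= 6` → a = 0
So a = 0

Answer: 0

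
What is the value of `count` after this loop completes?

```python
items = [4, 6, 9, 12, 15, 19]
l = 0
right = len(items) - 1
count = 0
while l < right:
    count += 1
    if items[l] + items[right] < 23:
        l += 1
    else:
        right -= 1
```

Steps to find pair summing to 23
`count` takes the values: 0 → 1 → 2 → 3 → 4 → 5

Answer: 5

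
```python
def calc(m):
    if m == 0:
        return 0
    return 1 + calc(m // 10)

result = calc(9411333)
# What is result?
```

Count of digits of 9411333: 7

Answer: 7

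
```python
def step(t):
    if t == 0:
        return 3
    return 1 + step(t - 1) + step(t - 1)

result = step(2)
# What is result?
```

step(t) = 1 + 2·step(t-1), step(0)=3. Closed form: (3+1)·2^2 - 1 = 15.

Answer: 15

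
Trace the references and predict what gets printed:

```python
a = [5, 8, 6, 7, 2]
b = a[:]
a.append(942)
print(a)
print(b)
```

Key concept: slice [:] creates copy.
Step by step:
`a = [5, 8, 6, 7, 2]` → a = [5, 8, 6, 7, 2]
`b = a[:]` → b = [5, 8, 6, 7, 2]
`a.append(942)` → a = [5, 8, 6, 7, 2, 942]
`print(a)` → prints [5, 8, 6, 7, 2, 942]
`print(b)` → prints [5, 8, 6, 7, 2]

Answer:
[5, 8, 6, 7, 2, 942]
[5, 8, 6, 7, 2]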